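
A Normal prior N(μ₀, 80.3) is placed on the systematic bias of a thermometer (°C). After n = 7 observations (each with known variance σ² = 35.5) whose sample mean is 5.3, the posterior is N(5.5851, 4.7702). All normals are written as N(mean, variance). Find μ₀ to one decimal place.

μ₀ = 10.1

With known observation variance, the Normal–Normal posterior has precision τ_n = τ₀ + n/σ² and mean μ_n = (τ₀μ₀ + (n/σ²)x̄)/τ_n.
Here τ₀ = 1/80.3 = 0.012453 and τ_data = 7/35.5 = 0.197183, so τ_n = 0.209636.
Rearranging for μ₀: μ₀ = (μ_n·τ_n − τ_data·x̄)/τ₀ = (5.5851·0.209636 − 0.197183·5.3) / 0.012453 = 0.125768/0.012453 ≈ 10.1.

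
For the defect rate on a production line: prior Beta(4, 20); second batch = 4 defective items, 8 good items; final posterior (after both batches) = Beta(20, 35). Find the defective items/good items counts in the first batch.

12 defective items and 7 good items

Because Beta–binomial updating is additive in the counts, the combined data contributed (α_post−α_prior, β_post−β_prior) successes and failures.
Total across both batches: 20−4=16 defective items, 35−20=15 good items.
Subtract the second batch: 16−4=12 defective items and 15−8=7 good items.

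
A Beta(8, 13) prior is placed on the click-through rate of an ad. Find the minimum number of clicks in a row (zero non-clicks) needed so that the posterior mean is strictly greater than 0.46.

k = 4

After k clicks and 0 non-clicks the posterior is Beta(8+k, 13), with mean (8+k)/(8+13+k).
Set (8+k)/(21+k) > 0.46 and solve: k > (0.46·21 − 8)/(1 − 0.46) = 3.074.
The smallest integer exceeding 3.074 is 4.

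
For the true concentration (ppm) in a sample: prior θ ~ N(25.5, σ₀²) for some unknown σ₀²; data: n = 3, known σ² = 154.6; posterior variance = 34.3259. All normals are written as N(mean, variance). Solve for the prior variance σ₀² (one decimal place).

σ₀² = 102.8

For the Normal–Normal model with known σ², precisions add: τ_n = τ₀ + n/σ².
So 1/σ₀² = 1/34.3259 − 3/154.6 = 0.029133 − 0.019405 = 0.009728.
Hence σ₀² = 1/0.009728 ≈ 102.8.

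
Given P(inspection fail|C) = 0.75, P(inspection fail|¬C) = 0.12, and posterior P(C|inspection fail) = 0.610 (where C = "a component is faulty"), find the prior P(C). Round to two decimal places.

P(C) = 0.20

In odds form, posterior odds = prior odds × likelihood ratio, so prior odds = posterior odds ÷ LR.
Posterior odds = 0.610/(1−0.610) = 1.5641. LR = 0.75/0.12 = 6.2500.
Prior odds = 1.5641/6.2500 = 0.2503, so P(C) = 0.2503/(1+0.2503) ≈ 0.20.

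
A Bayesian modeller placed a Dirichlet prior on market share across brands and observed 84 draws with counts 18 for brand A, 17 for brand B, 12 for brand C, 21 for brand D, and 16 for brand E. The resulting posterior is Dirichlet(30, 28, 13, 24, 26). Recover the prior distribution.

Dirichlet(12, 11, 1, 3, 10)

For a Dirichlet(α) prior with multinomial counts c, the posterior is Dirichlet(α + c) componentwise.
Subtract each count from the matching posterior parameter: 30−18=12, 28−17=11, 13−12=1, 24−21=3, 26−16=10.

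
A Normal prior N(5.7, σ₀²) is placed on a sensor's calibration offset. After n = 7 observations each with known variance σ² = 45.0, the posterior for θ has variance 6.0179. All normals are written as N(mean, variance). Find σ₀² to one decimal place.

For the Normal–Normal model with known σ², precisions add: τ_n = τ₀ + n/σ².
So 1/σ₀² = 1/6.0179 − 7/45.0 = 0.166171 − 0.155556 = 0.010615.
Hence σ₀² = 1/0.010615 ≈ 94.2.

σ₀² = 94.2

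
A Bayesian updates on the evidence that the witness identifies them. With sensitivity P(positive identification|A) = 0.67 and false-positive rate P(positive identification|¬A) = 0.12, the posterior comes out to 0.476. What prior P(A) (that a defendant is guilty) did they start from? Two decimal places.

In odds form, posterior odds = prior odds × likelihood ratio, so prior odds = posterior odds ÷ LR.
Posterior odds = 0.476/(1−0.476) = 0.9084. LR = 0.67/0.12 = 5.5833.
Prior odds = 0.9084/5.5833 = 0.1627, so P(A) = 0.1627/(1+0.1627) ≈ 0.14.

P(A) = 0.14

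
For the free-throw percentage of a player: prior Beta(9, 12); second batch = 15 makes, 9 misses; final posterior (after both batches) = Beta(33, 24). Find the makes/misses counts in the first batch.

9 makes and 3 misses

Because Beta–binomial updating is additive in the counts, the combined data contributed (α_post−α_prior, β_post−β_prior) successes and failures.
Total across both batches: 33−9=24 makes, 24−12=12 misses.
Subtract the second batch: 24−15=9 makes and 12−9=3 misses.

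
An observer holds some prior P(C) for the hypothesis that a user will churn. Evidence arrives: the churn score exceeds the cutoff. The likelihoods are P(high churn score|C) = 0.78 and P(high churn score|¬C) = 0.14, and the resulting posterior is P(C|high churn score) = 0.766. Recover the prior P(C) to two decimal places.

In odds form, posterior odds = prior odds × likelihood ratio, so prior odds = posterior odds ÷ LR.
Posterior odds = 0.766/(1−0.766) = 3.2735. LR = 0.78/0.14 = 5.5714.
Prior odds = 3.2735/5.5714 = 0.5876, so P(C) = 0.5876/(1+0.5876) ≈ 0.37.

P(C) = 0.37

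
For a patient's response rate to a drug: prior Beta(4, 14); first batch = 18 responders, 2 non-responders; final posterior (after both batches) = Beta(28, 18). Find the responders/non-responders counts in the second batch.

6 responders and 2 non-responders

Sequential conjugate updates are equivalent to a single update on the pooled data, so total successes = posterior α − prior α and total failures = posterior β − prior β.
Total across both batches: 28−4=24 responders, 18−14=4 non-responders.
Subtract the first batch: 24−18=6 responders and 4−2=2 non-responders.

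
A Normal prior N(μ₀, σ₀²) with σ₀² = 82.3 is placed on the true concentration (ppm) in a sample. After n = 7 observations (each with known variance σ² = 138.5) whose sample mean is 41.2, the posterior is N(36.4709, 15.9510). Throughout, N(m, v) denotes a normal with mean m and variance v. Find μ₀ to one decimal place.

The posterior mean is a precision-weighted average: μ_n = (τ₀μ₀ + τ_data·x̄)/(τ₀+τ_data), with τ₀=1/σ₀² and τ_data=n/σ².
Here τ₀ = 1/82.3 = 0.012151 and τ_data = 7/138.5 = 0.050542, so τ_n = 0.062693.
Rearranging for μ₀: μ₀ = (μ_n·τ_n − τ_data·x̄)/τ₀ = (36.4709·0.062693 − 0.050542·41.2) / 0.012151 = 0.204140/0.012151 ≈ 16.8.

μ₀ = 16.8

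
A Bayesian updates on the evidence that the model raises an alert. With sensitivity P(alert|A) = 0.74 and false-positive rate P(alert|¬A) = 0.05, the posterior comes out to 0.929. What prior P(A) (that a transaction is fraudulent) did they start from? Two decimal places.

Bayes' rule in odds form gives O(A|E) = O(A)·[P(E|A)/P(E|¬A)], hence O(A) = O(A|E)/LR.
Posterior odds = 0.929/(1−0.929) = 13.0845. LR = 0.74/0.05 = 14.8000.
Prior odds = 13.0845/14.8000 = 0.8841, so P(A) = 0.8841/(1+0.8841) ≈ 0.47.

P(A) = 0.47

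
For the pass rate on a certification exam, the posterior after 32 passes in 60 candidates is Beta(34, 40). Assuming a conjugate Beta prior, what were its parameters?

Under Beta–binomial conjugacy the posterior parameters are (a+s, b+f).
Subtract the data counts: 34−32=2, 40−28=12.

Beta(2, 12)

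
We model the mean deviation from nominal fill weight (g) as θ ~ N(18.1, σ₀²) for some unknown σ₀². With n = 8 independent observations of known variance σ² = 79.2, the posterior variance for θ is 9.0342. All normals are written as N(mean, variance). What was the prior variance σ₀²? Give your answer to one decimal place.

Posterior precision equals prior precision plus data precision: 1/σ_n² = 1/σ₀² + n/σ².
So 1/σ₀² = 1/9.0342 − 8/79.2 = 0.110690 − 0.101010 = 0.009680.
Hence σ₀² = 1/0.009680 ≈ 103.3.

σ₀² = 103.3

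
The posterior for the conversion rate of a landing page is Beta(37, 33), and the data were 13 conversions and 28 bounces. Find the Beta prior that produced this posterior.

Beta(24, 5)

A Beta(α, β) prior with s successes and f failures in binomial data gives a Beta(α+s, β+f) posterior.
So α = 37 − 13 = 24 and β = 33 − 28 = 5.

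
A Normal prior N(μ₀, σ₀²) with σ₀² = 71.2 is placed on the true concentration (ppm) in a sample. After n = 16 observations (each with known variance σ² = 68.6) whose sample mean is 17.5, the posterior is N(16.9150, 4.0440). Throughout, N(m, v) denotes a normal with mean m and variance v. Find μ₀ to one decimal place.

μ₀ = 7.2

With known observation variance, the Normal–Normal posterior has precision τ_n = τ₀ + n/σ² and mean μ_n = (τ₀μ₀ + (n/σ²)x̄)/τ_n.
Here τ₀ = 1/71.2 = 0.014045 and τ_data = 16/68.6 = 0.233236, so τ_n = 0.247281.
Rearranging for μ₀: μ₀ = (μ_n·τ_n − τ_data·x̄)/τ₀ = (16.9150·0.247281 − 0.233236·17.5) / 0.014045 = 0.101128/0.014045 ≈ 7.2.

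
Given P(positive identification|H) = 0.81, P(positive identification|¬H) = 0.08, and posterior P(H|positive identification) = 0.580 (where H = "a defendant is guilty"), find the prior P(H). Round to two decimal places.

In odds form, posterior odds = prior odds × likelihood ratio, so prior odds = posterior odds ÷ LR.
Posterior odds = 0.580/(1−0.580) = 1.3810. LR = 0.81/0.08 = 10.1250.
Prior odds = 1.3810/10.1250 = 0.1364, so P(H) = 0.1364/(1+0.1364) ≈ 0.12.

P(H) = 0.12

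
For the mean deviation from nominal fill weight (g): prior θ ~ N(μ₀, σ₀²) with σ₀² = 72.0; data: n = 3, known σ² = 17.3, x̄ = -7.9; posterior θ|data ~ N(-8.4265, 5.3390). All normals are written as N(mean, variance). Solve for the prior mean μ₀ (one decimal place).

μ₀ = -15.0

The posterior mean is a precision-weighted average: μ_n = (τ₀μ₀ + τ_data·x̄)/(τ₀+τ_data), with τ₀=1/σ₀² and τ_data=n/σ².
Here τ₀ = 1/72.0 = 0.013889 and τ_data = 3/17.3 = 0.173410, so τ_n = 0.187299.
Rearranging for μ₀: μ₀ = (μ_n·τ_n − τ_data·x̄)/τ₀ = (-8.4265·0.187299 − 0.173410·-7.9) / 0.013889 = -0.208336/0.013889 ≈ -15.0.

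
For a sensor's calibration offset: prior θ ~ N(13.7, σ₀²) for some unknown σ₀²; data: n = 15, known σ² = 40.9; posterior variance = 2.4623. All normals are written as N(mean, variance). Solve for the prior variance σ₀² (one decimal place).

For the Normal–Normal model with known σ², precisions add: τ_n = τ₀ + n/σ².
So 1/σ₀² = 1/2.4623 − 15/40.9 = 0.406124 − 0.366748 = 0.039376.
Hence σ₀² = 1/0.039376 ≈ 25.4.

σ₀² = 25.4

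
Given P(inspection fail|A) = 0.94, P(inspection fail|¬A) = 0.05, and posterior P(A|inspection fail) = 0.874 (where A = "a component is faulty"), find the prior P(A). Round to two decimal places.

Bayes' rule in odds form gives O(A|E) = O(A)·[P(E|A)/P(E|¬A)], hence O(A) = O(A|E)/LR.
Posterior odds = 0.874/(1−0.874) = 6.9365. LR = 0.94/0.05 = 18.8000.
Prior odds = 6.9365/18.8000 = 0.3690, so P(A) = 0.3690/(1+0.3690) ≈ 0.27.

P(A) = 0.27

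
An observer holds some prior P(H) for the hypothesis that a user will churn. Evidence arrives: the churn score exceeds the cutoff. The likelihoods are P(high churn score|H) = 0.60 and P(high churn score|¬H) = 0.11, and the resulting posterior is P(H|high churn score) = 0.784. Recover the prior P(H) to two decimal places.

Bayes' rule in odds form gives O(H|E) = O(H)·[P(E|H)/P(E|¬H)], hence O(H) = O(H|E)/LR.
Posterior odds = 0.784/(1−0.784) = 3.6296. LR = 0.60/0.11 = 5.4545.
Prior odds = 3.6296/5.4545 = 0.6654, so P(H) = 0.6654/(1+0.6654) ≈ 0.40.

P(H) = 0.40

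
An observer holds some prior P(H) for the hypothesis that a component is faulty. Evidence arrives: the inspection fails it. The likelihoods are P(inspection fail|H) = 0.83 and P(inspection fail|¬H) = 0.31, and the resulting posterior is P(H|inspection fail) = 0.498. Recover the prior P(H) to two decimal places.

P(H) = 0.27

In odds form, posterior odds = prior odds × likelihood ratio, so prior odds = posterior odds ÷ LR.
Posterior odds = 0.498/(1−0.498) = 0.9920. LR = 0.83/0.31 = 2.6774.
Prior odds = 0.9920/2.6774 = 0.3705, so P(H) = 0.3705/(1+0.3705) ≈ 0.27.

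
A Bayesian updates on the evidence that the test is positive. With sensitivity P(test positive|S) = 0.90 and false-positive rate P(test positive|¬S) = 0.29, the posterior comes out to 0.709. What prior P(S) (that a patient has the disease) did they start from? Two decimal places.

P(S) = 0.44

Bayes' rule in odds form gives O(S|E) = O(S)·[P(E|S)/P(E|¬S)], hence O(S) = O(S|E)/LR.
Posterior odds = 0.709/(1−0.709) = 2.4364. LR = 0.90/0.29 = 3.1034.
Prior odds = 2.4364/3.1034 = 0.7851, so P(S) = 0.7851/(1+0.7851) ≈ 0.44.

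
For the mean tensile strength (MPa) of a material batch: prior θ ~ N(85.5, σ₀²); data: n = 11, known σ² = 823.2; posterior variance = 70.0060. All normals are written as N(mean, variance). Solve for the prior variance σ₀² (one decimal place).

For the Normal–Normal model with known σ², precisions add: τ_n = τ₀ + n/σ².
So 1/σ₀² = 1/70.0060 − 11/823.2 = 0.014284 − 0.013362 = 0.000922.
Hence σ₀² = 1/0.000922 ≈ 1084.6.

σ₀² = 1084.6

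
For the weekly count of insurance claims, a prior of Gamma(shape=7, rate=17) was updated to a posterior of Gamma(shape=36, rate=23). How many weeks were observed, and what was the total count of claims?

n = 6 weeks with total 29 claims

Gamma–Poisson conjugacy: posterior shape = α + Σxᵢ, posterior rate = β + n.
Matching: Σxᵢ = 36 − 7 = 29 and n = 23 − 17 = 6.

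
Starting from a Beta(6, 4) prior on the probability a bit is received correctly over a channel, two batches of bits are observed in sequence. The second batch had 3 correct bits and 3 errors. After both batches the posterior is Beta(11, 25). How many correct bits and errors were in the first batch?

2 correct bits and 18 errors

Sequential conjugate updates are equivalent to a single update on the pooled data, so total successes = posterior α − prior α and total failures = posterior β − prior β.
Total across both batches: 11−6=5 correct bits, 25−4=21 errors.
Subtract the second batch: 5−3=2 correct bits and 21−3=18 errors.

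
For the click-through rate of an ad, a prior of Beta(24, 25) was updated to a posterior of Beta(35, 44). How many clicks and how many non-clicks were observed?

11 clicks and 19 non-clicks

Beta is conjugate to the binomial likelihood: posterior = Beta(α+s, β+f).
Match parameters: s=35−24=11, f=44−25=19.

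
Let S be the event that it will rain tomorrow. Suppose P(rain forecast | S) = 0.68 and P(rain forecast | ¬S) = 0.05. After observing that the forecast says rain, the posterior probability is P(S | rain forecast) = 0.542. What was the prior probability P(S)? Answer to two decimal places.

In odds form, posterior odds = prior odds × likelihood ratio, so prior odds = posterior odds ÷ LR.
Posterior odds = 0.542/(1−0.542) = 1.1834. LR = 0.68/0.05 = 13.6000.
Prior odds = 1.1834/13.6000 = 0.0870, so P(S) = 0.0870/(1+0.0870) ≈ 0.08.

P(S) = 0.08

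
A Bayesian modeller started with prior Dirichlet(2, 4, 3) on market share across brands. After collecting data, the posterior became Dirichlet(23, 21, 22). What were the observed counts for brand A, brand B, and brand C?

For a Dirichlet(α) prior with multinomial counts c, the posterior is Dirichlet(α + c) componentwise.
Counts are posterior − prior componentwise: 23−2=21, 21−4=17, 22−3=19.

counts (21, 17, 19)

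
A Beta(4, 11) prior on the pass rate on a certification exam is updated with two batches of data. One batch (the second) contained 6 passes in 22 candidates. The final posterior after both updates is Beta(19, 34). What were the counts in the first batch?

9 passes and 7 failures

Sequential conjugate updates are equivalent to a single update on the pooled data, so total successes = posterior α − prior α and total failures = posterior β − prior β.
Total across both batches: 19−4=15 passes, 34−11=23 failures.
Subtract the second batch: 15−6=9 passes and 23−16=7 failures.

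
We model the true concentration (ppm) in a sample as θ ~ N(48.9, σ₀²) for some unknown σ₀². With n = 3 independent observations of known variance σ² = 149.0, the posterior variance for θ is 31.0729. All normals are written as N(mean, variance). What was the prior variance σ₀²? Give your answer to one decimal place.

σ₀² = 83.0

Posterior precision equals prior precision plus data precision: 1/σ_n² = 1/σ₀² + n/σ².
So 1/σ₀² = 1/31.0729 − 3/149.0 = 0.032182 − 0.020134 = 0.012048.
Hence σ₀² = 1/0.012048 ≈ 83.0.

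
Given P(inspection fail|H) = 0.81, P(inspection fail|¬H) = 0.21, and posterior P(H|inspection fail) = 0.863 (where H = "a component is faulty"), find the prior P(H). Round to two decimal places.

Bayes' rule in odds form gives O(H|E) = O(H)·[P(E|H)/P(E|¬H)], hence O(H) = O(H|E)/LR.
Posterior odds = 0.863/(1−0.863) = 6.2993. LR = 0.81/0.21 = 3.8571.
Prior odds = 6.2993/3.8571 = 1.6332, so P(H) = 1.6332/(1+1.6332) ≈ 0.62.

P(H) = 0.62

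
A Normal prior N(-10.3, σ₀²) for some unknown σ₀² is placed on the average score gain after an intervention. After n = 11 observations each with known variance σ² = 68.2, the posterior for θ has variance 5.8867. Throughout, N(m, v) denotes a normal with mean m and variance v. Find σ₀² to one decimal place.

Posterior precision equals prior precision plus data precision: 1/σ_n² = 1/σ₀² + n/σ².
So 1/σ₀² = 1/5.8867 − 11/68.2 = 0.169874 − 0.161290 = 0.008584.
Hence σ₀² = 1/0.008584 ≈ 116.5.

σ₀² = 116.5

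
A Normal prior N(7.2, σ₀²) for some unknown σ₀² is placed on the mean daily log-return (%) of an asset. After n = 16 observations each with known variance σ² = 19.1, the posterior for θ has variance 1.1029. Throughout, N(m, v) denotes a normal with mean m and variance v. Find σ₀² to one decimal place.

σ₀² = 14.5

Posterior precision equals prior precision plus data precision: 1/σ_n² = 1/σ₀² + n/σ².
So 1/σ₀² = 1/1.1029 − 16/19.1 = 0.906701 − 0.837696 = 0.069005.
Hence σ₀² = 1/0.069005 ≈ 14.5.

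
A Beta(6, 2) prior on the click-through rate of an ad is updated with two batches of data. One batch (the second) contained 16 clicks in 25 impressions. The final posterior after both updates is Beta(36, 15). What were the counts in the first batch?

Because Beta–binomial updating is additive in the counts, the combined data contributed (α_post−α_prior, β_post−β_prior) successes and failures.
Total across both batches: 36−6=30 clicks, 15−2=13 non-clicks.
Subtract the second batch: 30−16=14 clicks and 13−9=4 non-clicks.

14 clicks and 4 non-clicks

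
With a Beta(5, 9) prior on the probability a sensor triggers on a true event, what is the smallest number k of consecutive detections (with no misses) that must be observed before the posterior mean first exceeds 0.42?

After k detections and 0 misses the posterior is Beta(5+k, 9), with mean (5+k)/(5+9+k).
Set (5+k)/(14+k) > 0.42 and solve: k > (0.42·14 − 5)/(1 − 0.42) = 1.517.
The smallest integer exceeding 1.517 is 2.

k = 2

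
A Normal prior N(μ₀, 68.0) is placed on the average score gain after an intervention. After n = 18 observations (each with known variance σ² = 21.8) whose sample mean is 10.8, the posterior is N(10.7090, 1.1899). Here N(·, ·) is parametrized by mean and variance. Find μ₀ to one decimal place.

μ₀ = 5.6

The posterior mean is a precision-weighted average: μ_n = (τ₀μ₀ + τ_data·x̄)/(τ₀+τ_data), with τ₀=1/σ₀² and τ_data=n/σ².
Here τ₀ = 1/68.0 = 0.014706 and τ_data = 18/21.8 = 0.825688, so τ_n = 0.840394.
Rearranging for μ₀: μ₀ = (μ_n·τ_n − τ_data·x̄)/τ₀ = (10.7090·0.840394 − 0.825688·10.8) / 0.014706 = 0.082349/0.014706 ≈ 5.6.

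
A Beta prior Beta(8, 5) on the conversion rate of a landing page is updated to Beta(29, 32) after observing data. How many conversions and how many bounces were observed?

A Beta(α, β) prior with s successes and f failures in binomial data gives a Beta(α+s, β+f) posterior.
So s = 29 − 8 = 21 and f = 32 − 5 = 27.

21 conversions and 27 bounces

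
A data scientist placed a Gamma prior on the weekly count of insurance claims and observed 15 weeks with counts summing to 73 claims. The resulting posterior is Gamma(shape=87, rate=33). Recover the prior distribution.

Gamma–Poisson conjugacy: posterior shape = α + Σxᵢ, posterior rate = β + n.
So α = 87 − 73 = 14 and β = 33 − 15 = 18.

Gamma(shape=14, rate=18)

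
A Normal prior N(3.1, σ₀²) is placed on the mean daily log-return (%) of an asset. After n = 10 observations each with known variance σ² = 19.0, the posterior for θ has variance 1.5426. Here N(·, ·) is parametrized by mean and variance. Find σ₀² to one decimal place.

For the Normal–Normal model with known σ², precisions add: τ_n = τ₀ + n/σ².
So 1/σ₀² = 1/1.5426 − 10/19.0 = 0.648256 − 0.526316 = 0.121940.
Hence σ₀² = 1/0.121940 ≈ 8.2.

σ₀² = 8.2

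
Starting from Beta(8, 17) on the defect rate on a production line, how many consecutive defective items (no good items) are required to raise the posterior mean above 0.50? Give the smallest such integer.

k = 10

After k defective items and 0 good items the posterior is Beta(8+k, 17), with mean (8+k)/(8+17+k).
Set (8+k)/(25+k) > 0.50 and solve: k > (0.50·25 − 8)/(1 − 0.50) = 9.000.
The smallest integer exceeding 9.000 is 10, and checking k=10: (18)/(35) = 0.5143 > 0.50.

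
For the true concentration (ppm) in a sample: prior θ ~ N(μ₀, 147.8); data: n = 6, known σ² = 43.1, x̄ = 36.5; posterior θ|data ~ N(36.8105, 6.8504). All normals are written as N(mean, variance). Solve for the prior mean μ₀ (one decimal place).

μ₀ = 43.2

The posterior mean is a precision-weighted average: μ_n = (τ₀μ₀ + τ_data·x̄)/(τ₀+τ_data), with τ₀=1/σ₀² and τ_data=n/σ².
Here τ₀ = 1/147.8 = 0.006766 and τ_data = 6/43.1 = 0.139211, so τ_n = 0.145977.
Rearranging for μ₀: μ₀ = (μ_n·τ_n − τ_data·x̄)/τ₀ = (36.8105·0.145977 − 0.139211·36.5) / 0.006766 = 0.292285/0.006766 ≈ 43.2.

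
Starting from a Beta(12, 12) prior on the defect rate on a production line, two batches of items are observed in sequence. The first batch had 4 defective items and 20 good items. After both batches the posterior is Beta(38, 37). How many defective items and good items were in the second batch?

Because Beta–binomial updating is additive in the counts, the combined data contributed (α_post−α_prior, β_post−β_prior) successes and failures.
Total across both batches: 38−12=26 defective items, 37−12=25 good items.
Subtract the first batch: 26−4=22 defective items and 25−20=5 good items.

22 defective items and 5 good items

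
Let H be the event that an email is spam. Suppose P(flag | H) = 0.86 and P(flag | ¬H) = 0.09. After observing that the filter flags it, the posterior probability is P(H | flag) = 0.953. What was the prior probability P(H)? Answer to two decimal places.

P(H) = 0.68

Bayes' rule in odds form gives O(H|E) = O(H)·[P(E|H)/P(E|¬H)], hence O(H) = O(H|E)/LR.
Posterior odds = 0.953/(1−0.953) = 20.2766. LR = 0.86/0.09 = 9.5556.
Prior odds = 20.2766/9.5556 = 2.1220, so P(H) = 2.1220/(1+2.1220) ≈ 0.68.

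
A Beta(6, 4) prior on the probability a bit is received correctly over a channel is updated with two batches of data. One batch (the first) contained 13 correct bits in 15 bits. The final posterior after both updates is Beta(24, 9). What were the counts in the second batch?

Sequential conjugate updates are equivalent to a single update on the pooled data, so total successes = posterior α − prior α and total failures = posterior β − prior β.
Total across both batches: 24−6=18 correct bits, 9−4=5 errors.
Subtract the first batch: 18−13=5 correct bits and 5−2=3 errors.

5 correct bits and 3 errors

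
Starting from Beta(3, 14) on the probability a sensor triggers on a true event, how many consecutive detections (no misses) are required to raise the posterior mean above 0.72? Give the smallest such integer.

k = 34

After k detections and 0 misses the posterior is Beta(3+k, 14), with mean (3+k)/(3+14+k).
Set (3+k)/(17+k) > 0.72 and solve: k > (0.72·17 − 3)/(1 − 0.72) = 33.000.
The smallest integer exceeding 33.000 is 34, and checking k=34: (37)/(51) = 0.7255 > 0.72.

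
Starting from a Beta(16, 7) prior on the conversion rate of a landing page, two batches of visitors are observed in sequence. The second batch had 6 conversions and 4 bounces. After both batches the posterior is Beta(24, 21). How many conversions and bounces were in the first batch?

Because Beta–binomial updating is additive in the counts, the combined data contributed (α_post−α_prior, β_post−β_prior) successes and failures.
Total across both batches: 24−16=8 conversions, 21−7=14 bounces.
Subtract the second batch: 8−6=2 conversions and 14−4=10 bounces.

2 conversions and 10 bounces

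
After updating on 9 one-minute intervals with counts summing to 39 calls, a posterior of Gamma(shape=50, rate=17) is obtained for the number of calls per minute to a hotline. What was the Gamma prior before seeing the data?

Gamma(shape=11, rate=8)

A Gamma(α, β) prior (rate parametrization) on a Poisson rate with n observations summing to S gives posterior Gamma(α+S, β+n).
So α = 50 − 39 = 11 and β = 17 − 9 = 8.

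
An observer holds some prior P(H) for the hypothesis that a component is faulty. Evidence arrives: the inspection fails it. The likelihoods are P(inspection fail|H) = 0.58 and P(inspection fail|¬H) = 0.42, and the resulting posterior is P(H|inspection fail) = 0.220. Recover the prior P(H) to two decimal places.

P(H) = 0.17

In odds form, posterior odds = prior odds × likelihood ratio, so prior odds = posterior odds ÷ LR.
Posterior odds = 0.220/(1−0.220) = 0.2821. LR = 0.58/0.42 = 1.3810.
Prior odds = 0.2821/1.3810 = 0.2043, so P(H) = 0.2043/(1+0.2043) ≈ 0.17.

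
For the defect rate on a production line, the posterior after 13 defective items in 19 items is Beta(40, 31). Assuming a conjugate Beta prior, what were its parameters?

Beta(27, 25)

A Beta(a, b) prior with s successes and f failures in binomial data gives a Beta(a+s, b+f) posterior.
So a = 40 − 13 = 27 and b = 31 − 6 = 25.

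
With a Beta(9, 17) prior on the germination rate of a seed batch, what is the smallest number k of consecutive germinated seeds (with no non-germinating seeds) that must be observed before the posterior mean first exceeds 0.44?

k = 5

After k germinated seeds and 0 non-germinating seeds the posterior is Beta(9+k, 17), with mean (9+k)/(9+17+k).
Set (9+k)/(26+k) > 0.44 and solve: k > (0.44·26 − 9)/(1 − 0.44) = 4.357.
The smallest integer exceeding 4.357 is 5.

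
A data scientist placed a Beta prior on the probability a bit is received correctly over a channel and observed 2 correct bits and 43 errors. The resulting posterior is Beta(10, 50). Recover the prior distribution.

Under Beta–binomial conjugacy the posterior parameters are (a+s, b+f).
So a = 10 − 2 = 8 and b = 50 − 43 = 7.

Beta(8, 7)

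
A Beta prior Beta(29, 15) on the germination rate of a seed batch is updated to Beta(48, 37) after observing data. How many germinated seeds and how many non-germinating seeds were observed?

Beta is conjugate to the binomial likelihood: posterior = Beta(α+s, β+f).
Match parameters: s=48−29=19, f=37−15=22.

19 germinated seeds and 22 non-germinating seeds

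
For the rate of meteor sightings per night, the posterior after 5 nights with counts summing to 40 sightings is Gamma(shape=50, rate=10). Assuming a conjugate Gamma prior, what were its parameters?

A Gamma(α, β) prior (rate parametrization) on a Poisson rate with n observations summing to S gives posterior Gamma(α+S, β+n).
So α = 50 − 40 = 10 and β = 10 − 5 = 5.

Gamma(shape=10, rate=5)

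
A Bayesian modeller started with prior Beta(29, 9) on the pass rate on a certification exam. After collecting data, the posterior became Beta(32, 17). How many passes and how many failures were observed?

3 passes and 8 failures

Under Beta–binomial conjugacy the posterior parameters are (a+s, b+f).
So s = 32 − 29 = 3 and f = 17 − 9 = 8.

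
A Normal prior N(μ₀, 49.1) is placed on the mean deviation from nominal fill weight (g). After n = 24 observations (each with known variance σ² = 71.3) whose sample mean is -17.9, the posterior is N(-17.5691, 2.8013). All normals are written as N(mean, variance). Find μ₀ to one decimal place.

μ₀ = -12.1

The posterior mean is a precision-weighted average: μ_n = (τ₀μ₀ + τ_data·x̄)/(τ₀+τ_data), with τ₀=1/σ₀² and τ_data=n/σ².
Here τ₀ = 1/49.1 = 0.020367 and τ_data = 24/71.3 = 0.336606, so τ_n = 0.356973.
Rearranging for μ₀: μ₀ = (μ_n·τ_n − τ_data·x̄)/τ₀ = (-17.5691·0.356973 − 0.336606·-17.9) / 0.020367 = -0.246447/0.020367 ≈ -12.1.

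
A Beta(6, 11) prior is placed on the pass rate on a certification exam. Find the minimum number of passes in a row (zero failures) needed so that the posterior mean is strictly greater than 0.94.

After k passes and 0 failures the posterior is Beta(6+k, 11), with mean (6+k)/(6+11+k).
Set (6+k)/(17+k) > 0.94 and solve: k > (0.94·17 − 6)/(1 − 0.94) = 166.333.
The smallest integer exceeding 166.333 is 167, and checking k=167: (173)/(184) = 0.9402 > 0.94.

k = 167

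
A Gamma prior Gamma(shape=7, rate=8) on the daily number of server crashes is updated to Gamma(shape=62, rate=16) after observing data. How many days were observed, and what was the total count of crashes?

Gamma–Poisson conjugacy: posterior shape = α + Σxᵢ, posterior rate = β + n.
Matching: Σxᵢ = 62 − 7 = 55 and n = 16 − 8 = 8.

n = 8 days with total 55 crashes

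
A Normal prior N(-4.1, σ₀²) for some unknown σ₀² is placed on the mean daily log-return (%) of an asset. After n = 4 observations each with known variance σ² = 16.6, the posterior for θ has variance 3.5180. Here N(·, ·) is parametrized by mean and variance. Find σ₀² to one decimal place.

σ₀² = 23.1

Posterior precision equals prior precision plus data precision: 1/σ_n² = 1/σ₀² + n/σ².
So 1/σ₀² = 1/3.5180 − 4/16.6 = 0.284252 − 0.240964 = 0.043288.
Hence σ₀² = 1/0.043288 ≈ 23.1.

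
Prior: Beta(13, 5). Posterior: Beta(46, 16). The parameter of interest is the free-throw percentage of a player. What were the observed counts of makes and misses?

Beta is conjugate to the binomial likelihood: posterior = Beta(α+s, β+f).
So s = 46 − 13 = 33 and f = 16 − 5 = 11.

33 makes and 11 misses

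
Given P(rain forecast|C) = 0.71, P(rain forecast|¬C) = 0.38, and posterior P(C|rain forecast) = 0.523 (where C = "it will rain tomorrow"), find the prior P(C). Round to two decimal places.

P(C) = 0.37

In odds form, posterior odds = prior odds × likelihood ratio, so prior odds = posterior odds ÷ LR.
Posterior odds = 0.523/(1−0.523) = 1.0964. LR = 0.71/0.38 = 1.8684.
Prior odds = 1.0964/1.8684 = 0.5868, so P(C) = 0.5868/(1+0.5868) ≈ 0.37.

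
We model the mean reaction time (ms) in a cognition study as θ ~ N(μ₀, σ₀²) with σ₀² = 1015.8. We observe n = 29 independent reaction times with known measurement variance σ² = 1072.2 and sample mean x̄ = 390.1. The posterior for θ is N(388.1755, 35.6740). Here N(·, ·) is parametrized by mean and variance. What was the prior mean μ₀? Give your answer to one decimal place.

With known observation variance, the Normal–Normal posterior has precision τ_n = τ₀ + n/σ² and mean μ_n = (τ₀μ₀ + (n/σ²)x̄)/τ_n.
Here τ₀ = 1/1015.8 = 0.000984 and τ_data = 29/1072.2 = 0.027047, so τ_n = 0.028031.
Rearranging for μ₀: μ₀ = (μ_n·τ_n − τ_data·x̄)/τ₀ = (388.1755·0.028031 − 0.027047·390.1) / 0.000984 = 0.329913/0.000984 ≈ 335.3.

μ₀ = 335.3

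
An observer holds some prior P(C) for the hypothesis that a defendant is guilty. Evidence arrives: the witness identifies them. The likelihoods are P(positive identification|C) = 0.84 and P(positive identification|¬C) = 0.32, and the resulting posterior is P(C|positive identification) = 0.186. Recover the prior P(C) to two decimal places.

P(C) = 0.08

In odds form, posterior odds = prior odds × likelihood ratio, so prior odds = posterior odds ÷ LR.
Posterior odds = 0.186/(1−0.186) = 0.2285. LR = 0.84/0.32 = 2.6250.
Prior odds = 0.2285/2.6250 = 0.0870, so P(C) = 0.0870/(1+0.0870) ≈ 0.08.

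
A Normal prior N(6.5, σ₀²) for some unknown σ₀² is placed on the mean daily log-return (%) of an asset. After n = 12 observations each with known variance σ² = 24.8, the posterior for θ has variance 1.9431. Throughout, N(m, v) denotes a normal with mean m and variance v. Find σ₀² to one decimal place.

For the Normal–Normal model with known σ², precisions add: τ_n = τ₀ + n/σ².
So 1/σ₀² = 1/1.9431 − 12/24.8 = 0.514642 − 0.483871 = 0.030771.
Hence σ₀² = 1/0.030771 ≈ 32.5.

σ₀² = 32.5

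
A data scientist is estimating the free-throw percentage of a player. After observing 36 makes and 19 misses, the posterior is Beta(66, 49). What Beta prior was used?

Beta(30, 30)

Under Beta–binomial conjugacy the posterior parameters are (a+s, b+f).
So a = 66 − 36 = 30 and b = 49 − 19 = 30.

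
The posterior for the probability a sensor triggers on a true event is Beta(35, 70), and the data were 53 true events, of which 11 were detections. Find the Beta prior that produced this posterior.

A Beta(a, b) prior with s successes and f failures in binomial data gives a Beta(a+s, b+f) posterior.
So a = 35 − 11 = 24 and b = 70 − 42 = 28.

Beta(24, 28)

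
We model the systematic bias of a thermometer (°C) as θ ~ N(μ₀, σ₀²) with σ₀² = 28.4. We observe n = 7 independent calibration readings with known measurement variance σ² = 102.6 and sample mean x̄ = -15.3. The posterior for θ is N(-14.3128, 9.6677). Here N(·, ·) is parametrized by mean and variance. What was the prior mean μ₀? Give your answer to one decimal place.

The posterior mean is a precision-weighted average: μ_n = (τ₀μ₀ + τ_data·x̄)/(τ₀+τ_data), with τ₀=1/σ₀² and τ_data=n/σ².
Here τ₀ = 1/28.4 = 0.035211 and τ_data = 7/102.6 = 0.068226, so τ_n = 0.103437.
Rearranging for μ₀: μ₀ = (μ_n·τ_n − τ_data·x̄)/τ₀ = (-14.3128·0.103437 − 0.068226·-15.3) / 0.035211 = -0.436615/0.035211 ≈ -12.4.

μ₀ = -12.4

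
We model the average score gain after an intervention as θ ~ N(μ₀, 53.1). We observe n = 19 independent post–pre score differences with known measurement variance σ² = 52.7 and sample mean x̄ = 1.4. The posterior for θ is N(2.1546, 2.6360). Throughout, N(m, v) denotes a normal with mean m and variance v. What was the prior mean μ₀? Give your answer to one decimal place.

The posterior mean is a precision-weighted average: μ_n = (τ₀μ₀ + τ_data·x̄)/(τ₀+τ_data), with τ₀=1/σ₀² and τ_data=n/σ².
Here τ₀ = 1/53.1 = 0.018832 and τ_data = 19/52.7 = 0.360531, so τ_n = 0.379363.
Rearranging for μ₀: μ₀ = (μ_n·τ_n − τ_data·x̄)/τ₀ = (2.1546·0.379363 − 0.360531·1.4) / 0.018832 = 0.312632/0.018832 ≈ 16.6.

μ₀ = 16.6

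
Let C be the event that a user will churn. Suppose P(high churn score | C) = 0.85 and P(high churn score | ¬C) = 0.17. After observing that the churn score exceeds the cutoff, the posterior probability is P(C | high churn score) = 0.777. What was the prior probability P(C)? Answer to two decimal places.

P(C) = 0.41

Bayes' rule in odds form gives O(C|E) = O(C)·[P(E|C)/P(E|¬C)], hence O(C) = O(C|E)/LR.
Posterior odds = 0.777/(1−0.777) = 3.4843. LR = 0.85/0.17 = 5.0000.
Prior odds = 3.4843/5.0000 = 0.6969, so P(C) = 0.6969/(1+0.6969) ≈ 0.41.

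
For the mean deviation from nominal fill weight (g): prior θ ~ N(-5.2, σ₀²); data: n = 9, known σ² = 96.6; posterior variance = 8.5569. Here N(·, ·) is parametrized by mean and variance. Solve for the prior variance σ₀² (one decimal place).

σ₀² = 42.2

Posterior precision equals prior precision plus data precision: 1/σ_n² = 1/σ₀² + n/σ².
So 1/σ₀² = 1/8.5569 − 9/96.6 = 0.116865 − 0.093168 = 0.023697.
Hence σ₀² = 1/0.023697 ≈ 42.2.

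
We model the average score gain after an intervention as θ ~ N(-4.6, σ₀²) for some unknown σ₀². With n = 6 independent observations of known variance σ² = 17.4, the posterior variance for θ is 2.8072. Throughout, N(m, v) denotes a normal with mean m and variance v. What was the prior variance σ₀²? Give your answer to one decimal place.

σ₀² = 87.7

Posterior precision equals prior precision plus data precision: 1/σ_n² = 1/σ₀² + n/σ².
So 1/σ₀² = 1/2.8072 − 6/17.4 = 0.356227 − 0.344828 = 0.011399.
Hence σ₀² = 1/0.011399 ≈ 87.7.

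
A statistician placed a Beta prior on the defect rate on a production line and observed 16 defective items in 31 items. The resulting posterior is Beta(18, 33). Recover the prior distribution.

Beta(2, 18)

Under Beta–binomial conjugacy the posterior parameters are (a+s, b+f).
So a = 18 − 16 = 2 and b = 33 − 15 = 18.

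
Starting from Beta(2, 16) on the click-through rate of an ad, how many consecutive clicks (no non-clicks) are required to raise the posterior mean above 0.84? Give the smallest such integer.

k = 83

After k clicks and 0 non-clicks the posterior is Beta(2+k, 16), with mean (2+k)/(2+16+k).
Set (2+k)/(18+k) > 0.84 and solve: k > (0.84·18 − 2)/(1 − 0.84) = 82.000.
The smallest integer exceeding 82.000 is 83, and checking k=83: (85)/(101) = 0.8416 > 0.84.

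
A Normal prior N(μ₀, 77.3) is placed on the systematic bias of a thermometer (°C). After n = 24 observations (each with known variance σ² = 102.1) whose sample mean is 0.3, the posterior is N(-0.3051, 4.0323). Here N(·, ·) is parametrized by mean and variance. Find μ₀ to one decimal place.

μ₀ = -11.3

With known observation variance, the Normal–Normal posterior has precision τ_n = τ₀ + n/σ² and mean μ_n = (τ₀μ₀ + (n/σ²)x̄)/τ_n.
Here τ₀ = 1/77.3 = 0.012937 and τ_data = 24/102.1 = 0.235064, so τ_n = 0.248001.
Rearranging for μ₀: μ₀ = (μ_n·τ_n − τ_data·x̄)/τ₀ = (-0.3051·0.248001 − 0.235064·0.3) / 0.012937 = -0.146184/0.012937 ≈ -11.3.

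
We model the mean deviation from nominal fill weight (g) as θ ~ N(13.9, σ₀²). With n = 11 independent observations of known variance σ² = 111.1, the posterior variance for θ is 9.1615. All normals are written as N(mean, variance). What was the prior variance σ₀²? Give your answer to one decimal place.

For the Normal–Normal model with known σ², precisions add: τ_n = τ₀ + n/σ².
So 1/σ₀² = 1/9.1615 − 11/111.1 = 0.109152 − 0.099010 = 0.010142.
Hence σ₀² = 1/0.010142 ≈ 98.6.

σ₀² = 98.6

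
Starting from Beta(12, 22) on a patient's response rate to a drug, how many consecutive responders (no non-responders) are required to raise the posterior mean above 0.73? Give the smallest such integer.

k = 48

After k responders and 0 non-responders the posterior is Beta(12+k, 22), with mean (12+k)/(12+22+k).
Set (12+k)/(34+k) > 0.73 and solve: k > (0.73·34 − 12)/(1 − 0.73) = 47.481.
The smallest integer exceeding 47.481 is 48.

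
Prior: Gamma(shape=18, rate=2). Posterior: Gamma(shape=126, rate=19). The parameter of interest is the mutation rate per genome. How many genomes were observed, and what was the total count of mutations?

n = 17 genomes with total 108 mutations

Gamma–Poisson conjugacy: posterior shape = α + Σxᵢ, posterior rate = β + n.
Matching: Σxᵢ = 126 − 18 = 108 and n = 19 − 2 = 17.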